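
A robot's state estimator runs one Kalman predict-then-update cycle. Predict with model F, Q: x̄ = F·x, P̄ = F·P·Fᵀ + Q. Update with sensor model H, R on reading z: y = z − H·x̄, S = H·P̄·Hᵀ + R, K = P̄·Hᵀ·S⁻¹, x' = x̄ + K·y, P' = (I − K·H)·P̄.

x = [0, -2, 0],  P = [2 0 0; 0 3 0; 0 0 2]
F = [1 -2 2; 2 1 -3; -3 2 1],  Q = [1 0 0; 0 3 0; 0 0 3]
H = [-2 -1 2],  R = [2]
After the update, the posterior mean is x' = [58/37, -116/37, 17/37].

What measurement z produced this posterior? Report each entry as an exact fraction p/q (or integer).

x̄ = F·x = [4, -2, -4]
P̄ = F·P·Fᵀ + Q = [23 -14 -14; -14 32 -12; -14 -12 35]
S = H·P̄·Hᵀ + R = [370]
K = P̄·Hᵀ·S⁻¹ = [-6/37; -14/185; 11/37]
x' − x̄ = [-90/37, -42/37, 165/37] = K·y
y = (KᵀK)⁻¹·Kᵀ·(x' − x̄) = [15]
z = y + H·x̄ = [15] + [-14] = [1]

z = [1]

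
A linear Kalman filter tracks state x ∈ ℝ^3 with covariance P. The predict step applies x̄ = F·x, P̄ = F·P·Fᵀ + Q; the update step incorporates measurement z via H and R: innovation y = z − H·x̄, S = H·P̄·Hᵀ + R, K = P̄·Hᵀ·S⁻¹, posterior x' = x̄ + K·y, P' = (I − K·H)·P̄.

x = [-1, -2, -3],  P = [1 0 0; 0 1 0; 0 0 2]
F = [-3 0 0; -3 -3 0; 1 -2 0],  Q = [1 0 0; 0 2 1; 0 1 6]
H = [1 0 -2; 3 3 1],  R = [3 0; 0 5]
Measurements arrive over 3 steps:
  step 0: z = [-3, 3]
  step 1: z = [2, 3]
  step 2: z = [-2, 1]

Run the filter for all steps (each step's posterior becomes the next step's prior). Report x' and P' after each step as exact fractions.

step 0: x' = [-2721/3065, 25371/15325, 16887/15325], P' = [680/613 -3122/3065 821/3065; -3122/3065 45889/30650 -6371/15325; 821/3065 -6371/15325 10838/15325]
step 1: x' = [824593903/586508434, -204613693/586508434, -125179399/293254217], P' = [716809349/586508434 -652418419/586508434 81984860/293254217; -652418419/586508434 911211731/586508434 -122124928/293254217; 81984860/293254217 -122124928/293254217 206642104/293254217]
step 2: x' = [-12493612669/64024625759, 19018991112/1088418637903, 1010214970806/1088418637903], P' = [860478064301/704270883349 -781034055280/704270883349 195957757447/704270883349; -781034055280/704270883349 18520685255173/11972605016933 -4962248034979/11972605016933; 195957757447/704270883349 -4962248034979/11972605016933 8430466957690/11972605016933]

step 0: x̄ = F·x = [3, 9, 3]
step 0: P̄ = F·P·Fᵀ + Q = [10 9 -3; 9 20 4; -3 4 11]
step 0: y = z − H·x̄ = [0, -36]
step 0: S = H·P̄·Hᵀ + R = [69 26; 26 454]
step 0: K = P̄·Hᵀ·S⁻¹ = [586/3065 331/3065; -956/15325 6253/30650; -5857/15325 808/15325]
step 0: x' = x̄ + K·y = [-2721/3065, 25371/15325, 16887/15325]
step 0: P' = (I − K·H)·P̄ = [680/613 -3122/3065 821/3065; -3122/3065 45889/30650 -6371/15325; 821/3065 -6371/15325 10838/15325]
step 1: x̄ = F·x = [8163/3065, -35298/15325, -64347/15325]
step 1: P̄ = F·P·Fᵀ + Q = [6733/613 2502/3065 -28932/3065; 2502/3065 218341/30650 55162/15325; -28932/3065 55162/15325 263168/15325]
step 1: y = z − H·x̄ = [-138859/15325, 93771/15325]
step 1: S = H·P̄·Hᵀ + R = [1845612/15325 408497/15325; 408497/15325 5050889/30650]
step 1: K = P̄·Hᵀ·S⁻¹ = [129623303/586508434 35714251/293254217; -54639569/586508434 53213008/293254217; -110433116/293254217 17244380/293254217]
step 1: x' = x̄ + K·y = [824593903/586508434, -204613693/586508434, -125179399/293254217]
step 1: P' = (I − K·H)·P̄ = [716809349/586508434 -652418419/586508434 81984860/293254217; -652418419/586508434 911211731/586508434 -122124928/293254217; 81984860/293254217 -122124928/293254217 206642104/293254217]
step 2: x̄ = F·x = [-2473781709/586508434, -929970315/293254217, 1233821289/586508434]
step 2: P̄ = F·P·Fᵀ + Q = [7037792575/586508434 289759185/293254217 -6064938561/586508434; 289759185/293254217 2040837523/293254217 973047758/293254217; -6064938561/586508434 973047758/293254217 10490380553/586508434]
step 2: y = z − H·x̄ = [3768407419/586508434, 6176927081/293254217]
step 2: S = H·P̄·Hᵀ + R = [75018594333/586508434 10259645719/293254217; 10259645719/293254217 49608201851/293254217]
step 2: K = P̄·Hᵀ·S⁻¹ = [156187516469/704270883349 86857956902/704270883349; -1117694289934/11972605016933 2153414182252/11972605016933; -4509884012927/11972605016933 707513696510/11972605016933]
step 2: x' = x̄ + K·y = [-12493612669/64024625759, 19018991112/1088418637903, 1010214970806/1088418637903]
step 2: P' = (I − K·H)·P̄ = [860478064301/704270883349 -781034055280/704270883349 195957757447/704270883349; -781034055280/704270883349 18520685255173/11972605016933 -4962248034979/11972605016933; 195957757447/704270883349 -4962248034979/11972605016933 8430466957690/11972605016933]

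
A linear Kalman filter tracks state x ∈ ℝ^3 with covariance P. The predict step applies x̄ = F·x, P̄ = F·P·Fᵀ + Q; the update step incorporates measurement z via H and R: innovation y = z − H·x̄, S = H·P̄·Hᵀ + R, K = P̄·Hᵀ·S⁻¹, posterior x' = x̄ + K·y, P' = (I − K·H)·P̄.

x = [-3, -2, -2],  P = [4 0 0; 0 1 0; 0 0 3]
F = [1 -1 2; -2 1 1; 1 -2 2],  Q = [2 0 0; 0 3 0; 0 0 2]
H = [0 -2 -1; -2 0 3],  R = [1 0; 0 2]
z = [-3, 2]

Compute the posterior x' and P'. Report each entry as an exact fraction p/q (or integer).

x̄ = F·x = [-5, 2, -3]
P̄ = F·P·Fᵀ + Q = [19 -3 18; -3 23 -4; 18 -4 22]
y = z − H·x̄ = [-2, 1]
S = H·P̄·Hᵀ + R = [99 -18; -18 60]
K = P̄·Hᵀ·S⁻¹ = [-1/13 19/78; -73/156 -25/104; -25/468 151/312]
x' = x̄ + K·y = [-359/78, 841/312, -2255/936]
P' = (I − K·H)·P̄ = [553/39 -62/13 125/13; -62/13 99/52 -521/156; 125/13 -521/156 3151/468]

x' = [-359/78, 841/312, -2255/936]
P' = [553/39 -62/13 125/13; -62/13 99/52 -521/156; 125/13 -521/156 3151/468]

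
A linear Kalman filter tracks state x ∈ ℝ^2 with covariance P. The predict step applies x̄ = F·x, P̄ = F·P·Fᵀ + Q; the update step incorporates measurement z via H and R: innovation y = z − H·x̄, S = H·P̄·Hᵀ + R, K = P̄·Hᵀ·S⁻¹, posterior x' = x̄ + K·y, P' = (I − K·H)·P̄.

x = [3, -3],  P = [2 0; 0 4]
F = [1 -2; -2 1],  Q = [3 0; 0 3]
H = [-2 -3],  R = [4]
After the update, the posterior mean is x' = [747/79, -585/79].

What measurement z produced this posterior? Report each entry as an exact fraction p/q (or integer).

x̄ = F·x = [9, -9]
P̄ = F·P·Fᵀ + Q = [21 -12; -12 15]
S = H·P̄·Hᵀ + R = [79]
K = P̄·Hᵀ·S⁻¹ = [-6/79; -21/79]
x' − x̄ = [36/79, 126/79] = K·y
y = (KᵀK)⁻¹·Kᵀ·(x' − x̄) = [-6]
z = y + H·x̄ = [-6] + [9] = [3]

z = [3]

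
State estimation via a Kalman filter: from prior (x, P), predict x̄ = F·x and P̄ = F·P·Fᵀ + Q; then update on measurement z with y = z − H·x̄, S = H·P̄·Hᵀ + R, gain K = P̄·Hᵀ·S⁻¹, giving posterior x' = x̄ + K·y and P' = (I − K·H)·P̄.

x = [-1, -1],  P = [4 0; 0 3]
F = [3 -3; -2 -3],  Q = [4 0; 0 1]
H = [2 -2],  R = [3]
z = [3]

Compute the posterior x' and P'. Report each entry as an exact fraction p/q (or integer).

x' = [1664/423, 1049/423]
P' = [11957/423 11765/423; 11765/423 11888/423]

x̄ = F·x = [0, 5]
P̄ = F·P·Fᵀ + Q = [67 3; 3 44]
y = z − H·x̄ = [13]
S = H·P̄·Hᵀ + R = [423]
K = P̄·Hᵀ·S⁻¹ = [128/423; -82/423]
x' = x̄ + K·y = [1664/423, 1049/423]
P' = (I − K·H)·P̄ = [11957/423 11765/423; 11765/423 11888/423]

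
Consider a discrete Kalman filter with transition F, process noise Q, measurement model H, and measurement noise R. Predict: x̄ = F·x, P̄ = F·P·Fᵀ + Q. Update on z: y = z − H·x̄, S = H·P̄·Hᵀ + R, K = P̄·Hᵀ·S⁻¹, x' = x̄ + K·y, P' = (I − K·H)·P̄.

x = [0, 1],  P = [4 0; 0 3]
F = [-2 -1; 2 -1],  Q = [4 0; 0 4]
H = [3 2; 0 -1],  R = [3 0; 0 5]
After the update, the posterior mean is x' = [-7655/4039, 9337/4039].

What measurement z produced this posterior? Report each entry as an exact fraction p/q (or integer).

z = [-1, -3]

x̄ = F·x = [-1, -1]
P̄ = F·P·Fᵀ + Q = [23 -13; -13 23]
S = H·P̄·Hᵀ + R = [146 -7; -7 28]
K = P̄·Hᵀ·S⁻¹ = [185/577 2199/4039; 5/577 -3309/4039]
x' − x̄ = [-3616/4039, 13376/4039] = K·y
y = (KᵀK)⁻¹·Kᵀ·(x' − x̄) = [4, -4]
z = y + H·x̄ = [4, -4] + [-5, 1] = [-1, -3]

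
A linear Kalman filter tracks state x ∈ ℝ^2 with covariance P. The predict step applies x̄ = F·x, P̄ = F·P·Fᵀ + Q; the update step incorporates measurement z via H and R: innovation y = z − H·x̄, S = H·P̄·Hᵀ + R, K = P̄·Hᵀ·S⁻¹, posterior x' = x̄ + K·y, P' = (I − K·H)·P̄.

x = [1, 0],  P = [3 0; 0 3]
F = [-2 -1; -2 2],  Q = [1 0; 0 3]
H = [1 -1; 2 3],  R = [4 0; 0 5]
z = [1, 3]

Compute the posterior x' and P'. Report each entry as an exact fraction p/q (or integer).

x̄ = F·x = [-2, -2]
P̄ = F·P·Fᵀ + Q = [16 6; 6 27]
y = z − H·x̄ = [1, 13]
S = H·P̄·Hᵀ + R = [35 -43; -43 384]
K = P̄·Hᵀ·S⁻¹ = [5990/11591 2180/11591; -4065/11591 2352/11591]
x' = x̄ + K·y = [11148/11591, 3329/11591]
P' = (I − K·H)·P̄ = [16556/11591 -7404/11591; -7404/11591 8856/11591]

x' = [11148/11591, 3329/11591]
P' = [16556/11591 -7404/11591; -7404/11591 8856/11591]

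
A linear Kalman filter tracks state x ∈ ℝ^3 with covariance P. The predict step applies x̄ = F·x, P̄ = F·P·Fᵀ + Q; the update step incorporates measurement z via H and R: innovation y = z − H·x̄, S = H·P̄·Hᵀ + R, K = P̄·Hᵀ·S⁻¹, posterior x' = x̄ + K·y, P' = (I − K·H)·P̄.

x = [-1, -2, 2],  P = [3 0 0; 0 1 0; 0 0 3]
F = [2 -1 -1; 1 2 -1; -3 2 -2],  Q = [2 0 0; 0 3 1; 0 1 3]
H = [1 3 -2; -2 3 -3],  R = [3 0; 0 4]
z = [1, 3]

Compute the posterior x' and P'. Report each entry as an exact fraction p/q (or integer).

x̄ = F·x = [-2, -7, -5]
P̄ = F·P·Fᵀ + Q = [18 7 -14; 7 13 2; -14 2 46]
y = z − H·x̄ = [14, 5]
S = H·P̄·Hᵀ + R = [396 292; 292 319]
K = P̄·Hᵀ·S⁻¹ = [13489/41060 -2218/10265; 785/4106 -237/2053; -383/10265 -2996/10265]
x' = x̄ + K·y = [31183/20530, -10061/2053, -71667/10265]
P' = (I − K·H)·P̄ = [74861/41060 -11055/4106 -37157/10265; -11055/4106 14707/2053 18708/2053; -37157/10265 18708/2053 122306/10265]

x' = [31183/20530, -10061/2053, -71667/10265]
P' = [74861/41060 -11055/4106 -37157/10265; -11055/4106 14707/2053 18708/2053; -37157/10265 18708/2053 122306/10265]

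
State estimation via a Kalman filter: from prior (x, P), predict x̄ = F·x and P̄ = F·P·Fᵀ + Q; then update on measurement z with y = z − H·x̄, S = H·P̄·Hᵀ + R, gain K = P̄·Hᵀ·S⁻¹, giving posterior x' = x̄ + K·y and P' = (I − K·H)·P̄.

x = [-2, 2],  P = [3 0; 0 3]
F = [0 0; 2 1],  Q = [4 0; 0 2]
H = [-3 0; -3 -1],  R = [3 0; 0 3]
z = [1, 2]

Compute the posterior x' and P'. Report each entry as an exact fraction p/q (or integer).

x̄ = F·x = [0, -2]
P̄ = F·P·Fᵀ + Q = [4 0; 0 17]
y = z − H·x̄ = [1, 0]
S = H·P̄·Hᵀ + R = [39 36; 36 56]
K = P̄·Hᵀ·S⁻¹ = [-10/37 -3/74; 51/74 -221/296]
x' = x̄ + K·y = [-10/37, -97/74]
P' = (I − K·H)·P̄ = [10/37 -51/74; -51/74 1275/296]

x' = [-10/37, -97/74]
P' = [10/37 -51/74; -51/74 1275/296]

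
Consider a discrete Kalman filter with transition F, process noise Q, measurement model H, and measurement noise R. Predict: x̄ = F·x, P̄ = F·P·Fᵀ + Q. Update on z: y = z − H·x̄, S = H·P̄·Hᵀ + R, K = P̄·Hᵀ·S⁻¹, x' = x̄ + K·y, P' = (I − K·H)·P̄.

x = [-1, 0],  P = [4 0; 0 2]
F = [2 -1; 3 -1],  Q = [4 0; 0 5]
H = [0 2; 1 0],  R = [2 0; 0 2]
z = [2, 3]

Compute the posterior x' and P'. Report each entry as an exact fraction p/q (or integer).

x̄ = F·x = [-2, -3]
P̄ = F·P·Fᵀ + Q = [22 26; 26 43]
y = z − H·x̄ = [8, 5]
S = H·P̄·Hᵀ + R = [174 52; 52 24]
K = P̄·Hᵀ·S⁻¹ = [13/184 281/368; 89/184 13/368]
x' = x̄ + K·y = [877/368, 385/368]
P' = (I − K·H)·P̄ = [281/184 13/184; 13/184 89/184]

x' = [877/368, 385/368]
P' = [281/184 13/184; 13/184 89/184]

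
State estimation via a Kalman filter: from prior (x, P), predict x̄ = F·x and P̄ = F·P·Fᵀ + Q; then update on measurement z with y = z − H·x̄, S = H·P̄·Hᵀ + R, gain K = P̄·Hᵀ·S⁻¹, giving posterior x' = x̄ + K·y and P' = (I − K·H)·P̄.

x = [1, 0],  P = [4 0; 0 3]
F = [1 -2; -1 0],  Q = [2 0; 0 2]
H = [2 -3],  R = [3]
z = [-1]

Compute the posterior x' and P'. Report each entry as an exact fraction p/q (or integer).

x' = [-37/59, -7/59]
P' = [294/59 180/59; 180/59 386/177]

x̄ = F·x = [1, -1]
P̄ = F·P·Fᵀ + Q = [18 -4; -4 6]
y = z − H·x̄ = [-6]
S = H·P̄·Hᵀ + R = [177]
K = P̄·Hᵀ·S⁻¹ = [16/59; -26/177]
x' = x̄ + K·y = [-37/59, -7/59]
P' = (I − K·H)·P̄ = [294/59 180/59; 180/59 386/177]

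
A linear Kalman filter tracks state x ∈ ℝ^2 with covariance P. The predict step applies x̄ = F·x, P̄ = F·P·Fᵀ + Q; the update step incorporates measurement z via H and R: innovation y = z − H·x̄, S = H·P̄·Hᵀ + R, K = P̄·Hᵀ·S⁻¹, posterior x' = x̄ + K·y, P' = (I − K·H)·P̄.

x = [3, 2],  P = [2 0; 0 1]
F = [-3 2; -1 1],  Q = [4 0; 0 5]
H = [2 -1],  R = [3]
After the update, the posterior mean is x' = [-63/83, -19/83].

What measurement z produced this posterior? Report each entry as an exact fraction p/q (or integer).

z = [-1]

x̄ = F·x = [-5, -1]
P̄ = F·P·Fᵀ + Q = [26 8; 8 8]
S = H·P̄·Hᵀ + R = [83]
K = P̄·Hᵀ·S⁻¹ = [44/83; 8/83]
x' − x̄ = [352/83, 64/83] = K·y
y = (KᵀK)⁻¹·Kᵀ·(x' − x̄) = [8]
z = y + H·x̄ = [8] + [-9] = [-1]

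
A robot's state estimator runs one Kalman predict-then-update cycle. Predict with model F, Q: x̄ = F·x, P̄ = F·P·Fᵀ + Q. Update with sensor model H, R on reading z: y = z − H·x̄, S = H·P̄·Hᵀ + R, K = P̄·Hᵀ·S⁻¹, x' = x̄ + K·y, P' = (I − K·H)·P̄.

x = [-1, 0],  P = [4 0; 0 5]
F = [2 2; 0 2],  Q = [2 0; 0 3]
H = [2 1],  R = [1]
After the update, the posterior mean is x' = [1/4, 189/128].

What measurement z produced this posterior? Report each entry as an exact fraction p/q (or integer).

z = [2]

x̄ = F·x = [-2, 0]
P̄ = F·P·Fᵀ + Q = [38 20; 20 23]
S = H·P̄·Hᵀ + R = [256]
K = P̄·Hᵀ·S⁻¹ = [3/8; 63/256]
x' − x̄ = [9/4, 189/128] = K·y
y = (KᵀK)⁻¹·Kᵀ·(x' − x̄) = [6]
z = y + H·x̄ = [6] + [-4] = [2]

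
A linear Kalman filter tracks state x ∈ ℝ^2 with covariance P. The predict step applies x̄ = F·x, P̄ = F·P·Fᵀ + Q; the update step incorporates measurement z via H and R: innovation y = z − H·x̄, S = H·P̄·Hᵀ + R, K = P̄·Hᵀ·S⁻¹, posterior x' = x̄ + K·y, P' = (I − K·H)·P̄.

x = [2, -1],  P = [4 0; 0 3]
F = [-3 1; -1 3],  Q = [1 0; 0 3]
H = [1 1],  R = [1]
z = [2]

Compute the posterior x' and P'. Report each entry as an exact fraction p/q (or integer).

x' = [35/117, 185/117]
P' = [959/117 -898/117; -898/117 953/117]

x̄ = F·x = [-7, -5]
P̄ = F·P·Fᵀ + Q = [40 21; 21 34]
y = z − H·x̄ = [14]
S = H·P̄·Hᵀ + R = [117]
K = P̄·Hᵀ·S⁻¹ = [61/117; 55/117]
x' = x̄ + K·y = [35/117, 185/117]
P' = (I − K·H)·P̄ = [959/117 -898/117; -898/117 953/117]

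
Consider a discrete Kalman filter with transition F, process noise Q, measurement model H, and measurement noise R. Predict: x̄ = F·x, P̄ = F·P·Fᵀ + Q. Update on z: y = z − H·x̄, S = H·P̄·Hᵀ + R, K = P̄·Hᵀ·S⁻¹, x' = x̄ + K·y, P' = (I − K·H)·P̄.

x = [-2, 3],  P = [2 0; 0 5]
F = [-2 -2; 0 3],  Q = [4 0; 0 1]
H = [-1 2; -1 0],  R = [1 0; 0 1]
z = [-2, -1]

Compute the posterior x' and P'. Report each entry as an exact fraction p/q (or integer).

x' = [3670/2657, -597/2657]
P' = [2320/2657 1114/2657; 1114/2657 1190/2657]

x̄ = F·x = [-2, 9]
P̄ = F·P·Fᵀ + Q = [32 -30; -30 46]
y = z − H·x̄ = [-22, -3]
S = H·P̄·Hᵀ + R = [337 92; 92 33]
K = P̄·Hᵀ·S⁻¹ = [-92/2657 -2320/2657; 1266/2657 -1114/2657]
x' = x̄ + K·y = [3670/2657, -597/2657]
P' = (I − K·H)·P̄ = [2320/2657 1114/2657; 1114/2657 1190/2657]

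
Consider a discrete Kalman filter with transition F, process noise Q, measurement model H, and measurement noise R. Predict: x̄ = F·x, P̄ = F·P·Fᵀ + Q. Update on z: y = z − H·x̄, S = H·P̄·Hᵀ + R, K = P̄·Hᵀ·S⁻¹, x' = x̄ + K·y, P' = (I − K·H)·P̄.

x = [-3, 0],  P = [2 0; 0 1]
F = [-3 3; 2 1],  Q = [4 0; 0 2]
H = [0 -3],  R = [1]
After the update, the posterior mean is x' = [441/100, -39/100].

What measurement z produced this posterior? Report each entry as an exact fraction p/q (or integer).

x̄ = F·x = [9, -6]
P̄ = F·P·Fᵀ + Q = [31 -9; -9 11]
S = H·P̄·Hᵀ + R = [100]
K = P̄·Hᵀ·S⁻¹ = [27/100; -33/100]
x' − x̄ = [-459/100, 561/100] = K·y
y = (KᵀK)⁻¹·Kᵀ·(x' − x̄) = [-17]
z = y + H·x̄ = [-17] + [18] = [1]

z = [1]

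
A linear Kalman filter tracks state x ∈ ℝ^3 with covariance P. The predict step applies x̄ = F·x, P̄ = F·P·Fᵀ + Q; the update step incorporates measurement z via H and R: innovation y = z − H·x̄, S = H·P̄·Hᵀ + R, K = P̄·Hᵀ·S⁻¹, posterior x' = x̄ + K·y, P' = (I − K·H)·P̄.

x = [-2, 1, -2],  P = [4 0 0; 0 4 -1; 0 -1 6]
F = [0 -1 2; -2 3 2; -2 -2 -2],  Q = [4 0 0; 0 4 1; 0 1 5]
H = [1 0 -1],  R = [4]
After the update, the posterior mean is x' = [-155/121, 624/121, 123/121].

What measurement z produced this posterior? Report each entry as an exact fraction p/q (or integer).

x̄ = F·x = [-5, 3, 6]
P̄ = F·P·Fᵀ + Q = [36 8 -14; 8 68 -21; -14 -21 53]
S = H·P̄·Hᵀ + R = [121]
K = P̄·Hᵀ·S⁻¹ = [50/121; 29/121; -67/121]
x' − x̄ = [450/121, 261/121, -603/121] = K·y
y = (KᵀK)⁻¹·Kᵀ·(x' − x̄) = [9]
z = y + H·x̄ = [9] + [-11] = [-2]

z = [-2]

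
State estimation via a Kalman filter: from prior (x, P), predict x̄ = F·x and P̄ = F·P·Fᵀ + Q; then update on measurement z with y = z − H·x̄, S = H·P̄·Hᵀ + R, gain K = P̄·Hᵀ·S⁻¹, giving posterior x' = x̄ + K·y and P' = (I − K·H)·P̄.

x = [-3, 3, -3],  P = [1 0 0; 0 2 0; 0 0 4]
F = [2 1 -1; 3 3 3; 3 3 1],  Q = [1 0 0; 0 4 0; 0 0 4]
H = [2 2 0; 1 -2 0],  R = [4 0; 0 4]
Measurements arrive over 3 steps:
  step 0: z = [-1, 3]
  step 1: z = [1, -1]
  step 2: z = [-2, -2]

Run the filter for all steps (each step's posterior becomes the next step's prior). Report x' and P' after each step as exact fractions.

step 0: x̄ = F·x = [0, -9, -3]
step 0: P̄ = F·P·Fᵀ + Q = [11 0 8; 0 67 39; 8 39 35]
step 0: y = z − H·x̄ = [17, -15]
step 0: S = H·P̄·Hᵀ + R = [316 -246; -246 283]
step 0: K = P̄·Hᵀ·S⁻¹ = [2233/7228 1111/3614; 2479/14456 -2345/7228; 4691/14456 251/7228]
step 0: x' = x̄ + K·y = [4631/7228, -17611/14456, 28849/14456]
step 0: P' = (I − K·H)·P̄ = [1485/1807 -737/3614 1731/3614; -737/3614 3953/7228 1229/7228; 1731/3614 1229/7228 50073/7228]
step 1: x̄ = F·x = [-3492/1807, 15375/3614, 1901/7228]
step 1: P̄ = F·P·Fᵀ + Q = [15703/1807 -26400/1807 -5440/1807; -26400/1807 156628/1807 67254/1807; -5440/1807 67254/1807 42409/1807]
step 1: y = z − H·x̄ = [-6584/1807, 17060/1807]
step 1: S = H·P̄·Hᵀ + R = [485352/1807 -542306/1807; -542306/1807 755043/1807]
step 1: K = P̄·Hᵀ·S⁻¹ = [2904842/10011875 2994739/10011875; 1723574/10011875 -3265892/10011875; 2414197/10011875 -121726/10011875]
step 1: x' = x̄ + K·y = [-1658384/10011875, 10959779/20023750, -29249751/40047500]
step 1: P' = (I − K·H)·P̄ = [7866108/10011875 -2056424/10011875 3056628/10011875; -2056424/10011875 5503572/10011875 1771766/10011875; 3056628/10011875 1771766/10011875 60374073/10011875]
step 2: x̄ = F·x = [37902237/40047500, -41891187/40047500, 3321663/8009500]
step 2: P̄ = F·P·Fᵀ + Q = [83358212/10011875 -126752787/10011875 -4354937/2002375; -126752787/10011875 753636737/10011875 64474887/2002375; -4354937/2002375 64474887/2002375 8508137/400475]
step 2: y = z − H·x̄ = [-721171/400475, -201779611/40047500]
step 2: S = H·P̄·Hᵀ + R = [3798408/16019 -103772998/400475; -103772998/400475 3644963808/10011875]
step 2: K = P̄·Hᵀ·S⁻¹ = [13923236509/48008998285 2869377889/9601799657; 16517561459/96017996570 -3128810384/9601799657; 23081177621/96017996570 -112982780/9601799657]
step 2: x' = x̄ + K·y = [-103844923143/96017996570, 54924524157/192035993140, 7896910023/192035993140]
step 2: P' = (I − K·H)·P̄ = [37693501272/48008998285 -9847028254/48008998285 14634233214/48008998285; -9847028254/48008998285 26364589713/48008998285 8446944407/48008998285; 14634233214/48008998285 8446944407/48008998285 289351767033/48008998285]

step 0: x' = [4631/7228, -17611/14456, 28849/14456], P' = [1485/1807 -737/3614 1731/3614; -737/3614 3953/7228 1229/7228; 1731/3614 1229/7228 50073/7228]
step 1: x' = [-1658384/10011875, 10959779/20023750, -29249751/40047500], P' = [7866108/10011875 -2056424/10011875 3056628/10011875; -2056424/10011875 5503572/10011875 1771766/10011875; 3056628/10011875 1771766/10011875 60374073/10011875]
step 2: x' = [-103844923143/96017996570, 54924524157/192035993140, 7896910023/192035993140], P' = [37693501272/48008998285 -9847028254/48008998285 14634233214/48008998285; -9847028254/48008998285 26364589713/48008998285 8446944407/48008998285; 14634233214/48008998285 8446944407/48008998285 289351767033/48008998285]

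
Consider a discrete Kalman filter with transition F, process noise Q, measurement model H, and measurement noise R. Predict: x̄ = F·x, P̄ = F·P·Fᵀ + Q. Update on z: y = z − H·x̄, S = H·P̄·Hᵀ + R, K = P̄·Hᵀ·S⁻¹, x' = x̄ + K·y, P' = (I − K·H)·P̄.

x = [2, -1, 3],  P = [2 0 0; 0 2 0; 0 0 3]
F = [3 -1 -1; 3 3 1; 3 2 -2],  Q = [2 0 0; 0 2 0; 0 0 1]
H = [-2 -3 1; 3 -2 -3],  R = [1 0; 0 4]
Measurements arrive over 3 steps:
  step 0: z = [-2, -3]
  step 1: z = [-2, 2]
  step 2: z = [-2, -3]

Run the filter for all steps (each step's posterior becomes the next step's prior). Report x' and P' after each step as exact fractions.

step 0: x' = [-42155/15792, 73499/47376, -132919/47376], P' = [67173/5264 -54613/15792 235721/15792; -54613/15792 49477/47376 -189305/47376; 235721/15792 -189305/47376 842557/47376]
step 1: x' = [7618909623/22612192108, 7857930493/22612192108, -5823238823/22612192108], P' = [32686046137/22612192108 -9122553421/22612192108 34496336383/22612192108; -9122553421/22612192108 4928780689/22612192108 -8673737003/22612192108; 34496336383/22612192108 -8673737003/22612192108 42912679609/22612192108]
step 2: x' = [456349838562833/426766082826484, 236180131951403/426766082826484, 765566907967987/426766082826484], P' = [598438956133831/426766082826484 -166343980829539/426766082826484 629448335725225/426766082826484; -166343980829539/426766082826484 91137412140239/426766082826484 -156797948765101/426766082826484; 629448335725225/426766082826484 -156797948765101/426766082826484 784492311348279/426766082826484]

step 0: x̄ = F·x = [4, 6, -2]
step 0: P̄ = F·P·Fᵀ + Q = [25 9 20; 9 41 24; 20 24 39]
step 0: y = z − H·x̄ = [26, -9]
step 0: S = H·P̄·Hᵀ + R = [393 282; 282 564]
step 0: K = P̄·Hᵀ·S⁻¹ = [-37/168 1655/15792; -107/504 -5639/47376; -41/504 -6893/47376]
step 0: x' = x̄ + K·y = [-42155/15792, 73499/47376, -132919/47376]
step 0: P' = (I − K·H)·P̄ = [67173/5264 -54613/15792 235721/15792; -54613/15792 49477/47376 -189305/47376; 235721/15792 -189305/47376 842557/47376]
step 1: x̄ = F·x = [-319975/47376, -291817/47376, 11147/15792]
step 1: P̄ = F·P·Fᵀ + Q = [2789245/47376 4224211/47376 19021/5264; 4224211/47376 6981661/47376 76969/15792; 19021/5264 76969/15792 39647/15792]
step 1: y = z − H·x̄ = [-821797/23688, 285683/23688]
step 1: S = H·P̄·Hᵀ + R = [30694645/11844 1708417/11844; 1708417/11844 822193/11844]
step 1: K = P̄·Hᵀ·S⁻¹ = [-877023907/5653048027 1601779513/11306096054; -1303743057/5653048027 -1400501329/11306096054; -14695537/5653048027 -987694459/11306096054]
step 1: x' = x̄ + K·y = [7618909623/22612192108, 7857930493/22612192108, -5823238823/22612192108]
step 1: P' = (I − K·H)·P̄ = [32686046137/22612192108 -9122553421/22612192108 34496336383/22612192108; -9122553421/22612192108 4928780689/22612192108 -8673737003/22612192108; 34496336383/22612192108 -8673737003/22612192108 42912679609/22612192108]
step 2: x̄ = F·x = [20822037199/22612192108, 40607281525/22612192108, 50219067501/22612192108]
step 2: P̄ = F·P·Fᵀ + Q = [217650087969/22612192108 216435021043/22612192108 32307525363/22612192108; 216435021043/22612192108 417400139961/22612192108 32289377697/22612192108; 32307525363/22612192108 32289377697/22612192108 54115666909/22612192108]
step 2: y = z − H·x̄ = [17005616814/5653048027, 2308388128/513913457]
step 2: S = H·P̄·Hᵀ + R = [1744545838856/5653048027 10699354049/513913457; 10699354049/513913457 32151316943/513913457]
step 2: K = P̄·Hᵀ·S⁻¹ = [-17099408513455/106691520706621 14978738930306/106691520706621; -24380555881685/106691520706621 -13182057529612/106691520706621; -1002628451717/106691520706621 -9471001833685/106691520706621]
step 2: x' = x̄ + K·y = [456349838562833/426766082826484, 236180131951403/426766082826484, 765566907967987/426766082826484]
step 2: P' = (I − K·H)·P̄ = [598438956133831/426766082826484 -166343980829539/426766082826484 629448335725225/426766082826484; -166343980829539/426766082826484 91137412140239/426766082826484 -156797948765101/426766082826484; 629448335725225/426766082826484 -156797948765101/426766082826484 784492311348279/426766082826484]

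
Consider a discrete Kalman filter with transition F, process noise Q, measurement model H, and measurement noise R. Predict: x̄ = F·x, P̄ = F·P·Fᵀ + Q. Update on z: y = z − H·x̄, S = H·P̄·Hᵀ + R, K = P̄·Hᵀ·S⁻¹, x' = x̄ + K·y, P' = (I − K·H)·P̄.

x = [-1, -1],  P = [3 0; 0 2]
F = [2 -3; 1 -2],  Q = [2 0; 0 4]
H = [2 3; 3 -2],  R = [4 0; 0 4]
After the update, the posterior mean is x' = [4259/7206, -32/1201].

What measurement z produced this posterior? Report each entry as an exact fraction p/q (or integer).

z = [1, 2]

x̄ = F·x = [1, 1]
P̄ = F·P·Fᵀ + Q = [32 18; 18 15]
S = H·P̄·Hᵀ + R = [483 192; 192 136]
K = P̄·Hᵀ·S⁻¹ = [566/3603 527/2402; 267/1201 -165/1201]
x' − x̄ = [-2947/7206, -1233/1201] = K·y
y = (KᵀK)⁻¹·Kᵀ·(x' − x̄) = [-4, 1]
z = y + H·x̄ = [-4, 1] + [5, 1] = [1, 2]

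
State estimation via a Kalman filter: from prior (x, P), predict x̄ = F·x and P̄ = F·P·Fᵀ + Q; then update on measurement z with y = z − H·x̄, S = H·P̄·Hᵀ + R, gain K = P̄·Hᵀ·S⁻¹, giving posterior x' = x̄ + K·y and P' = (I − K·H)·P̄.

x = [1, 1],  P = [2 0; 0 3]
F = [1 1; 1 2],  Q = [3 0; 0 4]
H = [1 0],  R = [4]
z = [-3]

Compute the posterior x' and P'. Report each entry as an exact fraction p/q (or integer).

x' = [-4/3, -1/3]
P' = [8/3 8/3; 8/3 38/3]

x̄ = F·x = [2, 3]
P̄ = F·P·Fᵀ + Q = [8 8; 8 18]
y = z − H·x̄ = [-5]
S = H·P̄·Hᵀ + R = [12]
K = P̄·Hᵀ·S⁻¹ = [2/3; 2/3]
x' = x̄ + K·y = [-4/3, -1/3]
P' = (I − K·H)·P̄ = [8/3 8/3; 8/3 38/3]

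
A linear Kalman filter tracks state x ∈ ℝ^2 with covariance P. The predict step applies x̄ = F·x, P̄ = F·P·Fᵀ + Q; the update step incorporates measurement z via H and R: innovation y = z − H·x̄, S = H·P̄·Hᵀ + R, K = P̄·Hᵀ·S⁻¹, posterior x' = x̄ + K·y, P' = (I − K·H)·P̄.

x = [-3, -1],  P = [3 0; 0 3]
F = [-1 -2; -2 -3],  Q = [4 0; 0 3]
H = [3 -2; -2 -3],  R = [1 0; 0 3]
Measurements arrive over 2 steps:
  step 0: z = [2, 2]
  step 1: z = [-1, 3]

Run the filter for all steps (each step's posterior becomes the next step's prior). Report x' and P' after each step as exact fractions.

step 0: x̄ = F·x = [5, 9]
step 0: P̄ = F·P·Fᵀ + Q = [19 24; 24 42]
step 0: y = z − H·x̄ = [5, 39]
step 0: S = H·P̄·Hᵀ + R = [52 18; 18 745]
step 0: K = P̄·Hᵀ·S⁻¹ = [8685/38416 -2941/19208; -363/2401 -552/2401]
step 0: x' = x̄ + K·y = [6107/38416, -1734/2401]
step 0: P' = (I − K·H)·P̄ = [4719/38416 171/2401; 171/2401 438/2401]
step 1: x̄ = F·x = [49381/38416, 35509/19208]
step 1: P̄ = F·P·Fᵀ + Q = [197359/38416 35319/19208; 35319/19208 57507/9604]
step 1: y = z − H·x̄ = [-44523/38416, 53383/4802]
step 1: S = H·P̄·Hᵀ + R = [1887103/38416 -19647/4802; -19647/4802 238912/2401]
step 1: K = P̄·Hᵀ·S⁻¹ = [2118753/9356675 -2795507/18713350; -7023216/46783375 -41854017/187133500]
step 1: x' = x̄ + K·y = [-5966823/9356675, -43389713/93566750]
step 1: P' = (I − K·H)·P̄ = [226812/1871335 1283427/18713350; 1283427/18713350 33297837/187133500]

step 0: x' = [6107/38416, -1734/2401], P' = [4719/38416 171/2401; 171/2401 438/2401]
step 1: x' = [-5966823/9356675, -43389713/93566750], P' = [226812/1871335 1283427/18713350; 1283427/18713350 33297837/187133500]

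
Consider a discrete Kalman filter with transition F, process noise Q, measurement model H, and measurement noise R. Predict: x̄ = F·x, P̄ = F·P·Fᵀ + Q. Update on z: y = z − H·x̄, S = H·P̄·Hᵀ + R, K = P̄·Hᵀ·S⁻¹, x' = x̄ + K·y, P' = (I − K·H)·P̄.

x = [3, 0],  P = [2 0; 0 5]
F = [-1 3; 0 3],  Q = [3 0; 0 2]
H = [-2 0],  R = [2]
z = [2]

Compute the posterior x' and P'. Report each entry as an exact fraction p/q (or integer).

x̄ = F·x = [-3, 0]
P̄ = F·P·Fᵀ + Q = [50 45; 45 47]
y = z − H·x̄ = [-4]
S = H·P̄·Hᵀ + R = [202]
K = P̄·Hᵀ·S⁻¹ = [-50/101; -45/101]
x' = x̄ + K·y = [-103/101, 180/101]
P' = (I − K·H)·P̄ = [50/101 45/101; 45/101 697/101]

x' = [-103/101, 180/101]
P' = [50/101 45/101; 45/101 697/101]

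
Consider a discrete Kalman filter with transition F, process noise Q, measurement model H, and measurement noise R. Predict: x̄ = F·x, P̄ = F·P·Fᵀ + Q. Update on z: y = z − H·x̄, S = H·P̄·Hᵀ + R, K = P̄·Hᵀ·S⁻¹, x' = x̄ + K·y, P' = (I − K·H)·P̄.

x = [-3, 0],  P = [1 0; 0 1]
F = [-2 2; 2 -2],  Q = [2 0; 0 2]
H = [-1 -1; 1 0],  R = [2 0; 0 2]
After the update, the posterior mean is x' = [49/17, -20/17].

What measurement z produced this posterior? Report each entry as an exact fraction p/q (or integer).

x̄ = F·x = [6, -6]
P̄ = F·P·Fᵀ + Q = [10 -8; -8 10]
S = H·P̄·Hᵀ + R = [6 -2; -2 12]
K = P̄·Hᵀ·S⁻¹ = [-1/17 14/17; -10/17 -13/17]
x' − x̄ = [-53/17, 82/17] = K·y
y = (KᵀK)⁻¹·Kᵀ·(x' − x̄) = [-3, -4]
z = y + H·x̄ = [-3, -4] + [0, 6] = [-3, 2]

z = [-3, 2]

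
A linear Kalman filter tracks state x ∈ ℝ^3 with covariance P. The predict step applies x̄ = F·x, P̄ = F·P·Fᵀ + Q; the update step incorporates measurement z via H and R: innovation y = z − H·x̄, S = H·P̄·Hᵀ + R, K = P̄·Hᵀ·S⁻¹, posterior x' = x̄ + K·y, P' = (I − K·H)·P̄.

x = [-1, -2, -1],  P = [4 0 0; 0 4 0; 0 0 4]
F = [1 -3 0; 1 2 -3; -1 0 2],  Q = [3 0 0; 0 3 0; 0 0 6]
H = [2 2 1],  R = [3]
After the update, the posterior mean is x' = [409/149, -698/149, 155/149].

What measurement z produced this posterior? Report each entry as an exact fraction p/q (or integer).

x̄ = F·x = [5, -2, -1]
P̄ = F·P·Fᵀ + Q = [43 -20 -4; -20 59 -28; -4 -28 26]
S = H·P̄·Hᵀ + R = [149]
K = P̄·Hᵀ·S⁻¹ = [42/149; 50/149; -38/149]
x' − x̄ = [-336/149, -400/149, 304/149] = K·y
y = (KᵀK)⁻¹·Kᵀ·(x' − x̄) = [-8]
z = y + H·x̄ = [-8] + [5] = [-3]

z = [-3]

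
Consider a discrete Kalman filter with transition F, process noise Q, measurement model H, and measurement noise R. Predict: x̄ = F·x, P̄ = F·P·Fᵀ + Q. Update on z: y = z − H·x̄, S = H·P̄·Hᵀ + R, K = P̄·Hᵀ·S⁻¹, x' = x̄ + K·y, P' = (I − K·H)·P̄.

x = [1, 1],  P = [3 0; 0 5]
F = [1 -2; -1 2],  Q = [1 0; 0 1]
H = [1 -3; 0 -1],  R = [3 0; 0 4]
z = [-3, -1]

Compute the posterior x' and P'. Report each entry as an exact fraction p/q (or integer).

x̄ = F·x = [-1, 1]
P̄ = F·P·Fᵀ + Q = [24 -23; -23 24]
y = z − H·x̄ = [1, 0]
S = H·P̄·Hᵀ + R = [381 95; 95 28]
K = P̄·Hᵀ·S⁻¹ = [419/1643 -72/1643; -380/1643 -119/1643]
x' = x̄ + K·y = [-1224/1643, 1263/1643]
P' = (I − K·H)·P̄ = [2121/1643 288/1643; 288/1643 476/1643]

x' = [-1224/1643, 1263/1643]
P' = [2121/1643 288/1643; 288/1643 476/1643]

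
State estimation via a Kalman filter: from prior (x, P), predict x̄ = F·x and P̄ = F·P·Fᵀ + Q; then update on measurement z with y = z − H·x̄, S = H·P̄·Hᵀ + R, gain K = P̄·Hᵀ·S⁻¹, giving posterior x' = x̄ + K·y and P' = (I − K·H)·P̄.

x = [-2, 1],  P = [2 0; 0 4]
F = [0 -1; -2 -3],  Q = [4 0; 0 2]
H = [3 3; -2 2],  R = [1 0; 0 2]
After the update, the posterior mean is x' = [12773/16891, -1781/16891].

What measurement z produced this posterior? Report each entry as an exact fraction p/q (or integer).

x̄ = F·x = [-1, 1]
P̄ = F·P·Fᵀ + Q = [8 12; 12 46]
S = H·P̄·Hᵀ + R = [703 228; 228 122]
K = P̄·Hᵀ·S⁻¹ = [2748/16891 -212/889; 2862/16891 214/889]
x' − x̄ = [29664/16891, -18672/16891] = K·y
y = (KᵀK)⁻¹·Kᵀ·(x' − x̄) = [2, -6]
z = y + H·x̄ = [2, -6] + [0, 4] = [2, -2]

z = [2, -2]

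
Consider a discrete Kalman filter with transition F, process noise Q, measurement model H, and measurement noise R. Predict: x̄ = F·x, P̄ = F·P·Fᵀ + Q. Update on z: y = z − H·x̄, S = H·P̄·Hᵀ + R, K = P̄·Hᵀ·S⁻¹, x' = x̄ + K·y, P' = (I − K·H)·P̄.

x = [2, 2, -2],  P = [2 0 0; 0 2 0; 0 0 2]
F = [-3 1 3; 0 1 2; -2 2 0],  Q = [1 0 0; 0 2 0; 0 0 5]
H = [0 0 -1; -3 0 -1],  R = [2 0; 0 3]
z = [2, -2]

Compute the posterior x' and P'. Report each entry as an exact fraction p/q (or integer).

x' = [2561/3036, 3865/1518, -487/506]
P' = [3049/6072 821/3036 -547/1012; 821/3036 10513/1518 -215/506; -547/1012 -215/506 855/506]

x̄ = F·x = [-10, -2, 0]
P̄ = F·P·Fᵀ + Q = [39 14 16; 14 12 4; 16 4 21]
y = z − H·x̄ = [2, -32]
S = H·P̄·Hᵀ + R = [23 69; 69 471]
K = P̄·Hᵀ·S⁻¹ = [547/2024 -85/264; 215/1012 -17/132; -855/1012 -1/44]
x' = x̄ + K·y = [2561/3036, 3865/1518, -487/506]
P' = (I − K·H)·P̄ = [3049/6072 821/3036 -547/1012; 821/3036 10513/1518 -215/506; -547/1012 -215/506 855/506]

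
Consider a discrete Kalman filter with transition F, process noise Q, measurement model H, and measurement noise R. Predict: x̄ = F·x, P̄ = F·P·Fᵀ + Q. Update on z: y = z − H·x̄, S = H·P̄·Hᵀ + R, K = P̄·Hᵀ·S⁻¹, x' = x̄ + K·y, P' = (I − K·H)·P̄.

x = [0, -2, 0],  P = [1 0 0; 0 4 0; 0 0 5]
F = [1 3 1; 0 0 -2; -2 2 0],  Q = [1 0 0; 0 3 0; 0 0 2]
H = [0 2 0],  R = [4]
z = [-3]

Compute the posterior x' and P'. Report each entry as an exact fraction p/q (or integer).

x' = [-43/8, -23/16, -4]
P' = [233/6 -5/12 22; -5/12 23/24 0; 22 0 22]

x̄ = F·x = [-6, 0, -4]
P̄ = F·P·Fᵀ + Q = [43 -10 22; -10 23 0; 22 0 22]
y = z − H·x̄ = [-3]
S = H·P̄·Hᵀ + R = [96]
K = P̄·Hᵀ·S⁻¹ = [-5/24; 23/48; 0]
x' = x̄ + K·y = [-43/8, -23/16, -4]
P' = (I − K·H)·P̄ = [233/6 -5/12 22; -5/12 23/24 0; 22 0 22]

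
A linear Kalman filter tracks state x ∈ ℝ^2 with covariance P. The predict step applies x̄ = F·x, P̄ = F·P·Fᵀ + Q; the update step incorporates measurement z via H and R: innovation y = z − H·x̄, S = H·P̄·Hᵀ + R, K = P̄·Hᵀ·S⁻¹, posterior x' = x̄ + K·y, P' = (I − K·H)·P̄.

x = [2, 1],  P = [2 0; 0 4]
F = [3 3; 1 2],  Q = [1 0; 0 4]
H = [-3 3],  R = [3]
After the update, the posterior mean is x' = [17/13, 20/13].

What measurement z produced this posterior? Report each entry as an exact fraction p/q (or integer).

z = [1]

x̄ = F·x = [9, 4]
P̄ = F·P·Fᵀ + Q = [55 30; 30 22]
S = H·P̄·Hᵀ + R = [156]
K = P̄·Hᵀ·S⁻¹ = [-25/52; -2/13]
x' − x̄ = [-100/13, -32/13] = K·y
y = (KᵀK)⁻¹·Kᵀ·(x' − x̄) = [16]
z = y + H·x̄ = [16] + [-15] = [1]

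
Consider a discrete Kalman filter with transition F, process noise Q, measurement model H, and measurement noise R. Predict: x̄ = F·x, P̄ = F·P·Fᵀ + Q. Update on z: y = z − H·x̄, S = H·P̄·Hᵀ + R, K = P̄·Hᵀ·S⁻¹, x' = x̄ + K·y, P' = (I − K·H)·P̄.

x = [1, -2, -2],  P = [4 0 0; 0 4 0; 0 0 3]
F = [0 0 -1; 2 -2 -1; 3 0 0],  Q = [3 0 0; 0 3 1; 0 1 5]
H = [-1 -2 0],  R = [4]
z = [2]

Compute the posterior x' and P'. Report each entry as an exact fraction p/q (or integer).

x̄ = F·x = [2, 8, 3]
P̄ = F·P·Fᵀ + Q = [6 3 0; 3 38 25; 0 25 41]
y = z − H·x̄ = [20]
S = H·P̄·Hᵀ + R = [174]
K = P̄·Hᵀ·S⁻¹ = [-2/29; -79/174; -25/87]
x' = x̄ + K·y = [18/29, -94/87, -239/87]
P' = (I − K·H)·P̄ = [150/29 -71/29 -100/29; -71/29 371/174 200/87; -100/29 200/87 2317/87]

x' = [18/29, -94/87, -239/87]
P' = [150/29 -71/29 -100/29; -71/29 371/174 200/87; -100/29 200/87 2317/87]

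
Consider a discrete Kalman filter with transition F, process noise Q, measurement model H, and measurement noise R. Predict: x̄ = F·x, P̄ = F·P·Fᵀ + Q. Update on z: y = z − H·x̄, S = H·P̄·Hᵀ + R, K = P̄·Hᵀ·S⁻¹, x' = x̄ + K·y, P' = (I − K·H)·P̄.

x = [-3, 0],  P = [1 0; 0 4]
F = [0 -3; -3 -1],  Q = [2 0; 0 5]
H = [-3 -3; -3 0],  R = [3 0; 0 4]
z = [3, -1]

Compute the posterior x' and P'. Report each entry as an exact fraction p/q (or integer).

x' = [-513/7943, -5625/7943]
P' = [3316/7943 -3216/7943; -3216/7943 5706/7943]

x̄ = F·x = [0, 9]
P̄ = F·P·Fᵀ + Q = [38 12; 12 18]
y = z − H·x̄ = [30, -1]
S = H·P̄·Hᵀ + R = [723 450; 450 346]
K = P̄·Hᵀ·S⁻¹ = [-100/7943 -2487/7943; -2490/7943 2412/7943]
x' = x̄ + K·y = [-513/7943, -5625/7943]
P' = (I − K·H)·P̄ = [3316/7943 -3216/7943; -3216/7943 5706/7943]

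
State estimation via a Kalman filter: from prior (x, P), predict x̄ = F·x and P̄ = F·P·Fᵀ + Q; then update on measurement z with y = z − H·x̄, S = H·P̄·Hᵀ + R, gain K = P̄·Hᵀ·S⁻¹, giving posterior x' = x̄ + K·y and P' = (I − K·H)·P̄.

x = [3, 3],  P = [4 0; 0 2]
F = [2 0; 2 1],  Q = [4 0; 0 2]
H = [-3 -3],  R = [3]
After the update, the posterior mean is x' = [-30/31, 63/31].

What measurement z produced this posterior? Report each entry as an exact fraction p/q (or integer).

z = [-3]

x̄ = F·x = [6, 9]
P̄ = F·P·Fᵀ + Q = [20 16; 16 20]
S = H·P̄·Hᵀ + R = [651]
K = P̄·Hᵀ·S⁻¹ = [-36/217; -36/217]
x' − x̄ = [-216/31, -216/31] = K·y
y = (KᵀK)⁻¹·Kᵀ·(x' − x̄) = [42]
z = y + H·x̄ = [42] + [-45] = [-3]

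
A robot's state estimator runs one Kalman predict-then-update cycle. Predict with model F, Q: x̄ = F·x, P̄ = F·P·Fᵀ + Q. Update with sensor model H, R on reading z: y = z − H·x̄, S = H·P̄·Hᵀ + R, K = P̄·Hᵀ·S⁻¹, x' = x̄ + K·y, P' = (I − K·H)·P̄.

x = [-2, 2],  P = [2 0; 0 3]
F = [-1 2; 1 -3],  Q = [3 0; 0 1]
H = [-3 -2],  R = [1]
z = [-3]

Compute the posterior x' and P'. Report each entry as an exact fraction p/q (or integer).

x' = [215/34, -8]
P' = [457/34 -20; -20 30]

x̄ = F·x = [6, -8]
P̄ = F·P·Fᵀ + Q = [17 -20; -20 30]
y = z − H·x̄ = [-1]
S = H·P̄·Hᵀ + R = [34]
K = P̄·Hᵀ·S⁻¹ = [-11/34; 0]
x' = x̄ + K·y = [215/34, -8]
P' = (I − K·H)·P̄ = [457/34 -20; -20 30]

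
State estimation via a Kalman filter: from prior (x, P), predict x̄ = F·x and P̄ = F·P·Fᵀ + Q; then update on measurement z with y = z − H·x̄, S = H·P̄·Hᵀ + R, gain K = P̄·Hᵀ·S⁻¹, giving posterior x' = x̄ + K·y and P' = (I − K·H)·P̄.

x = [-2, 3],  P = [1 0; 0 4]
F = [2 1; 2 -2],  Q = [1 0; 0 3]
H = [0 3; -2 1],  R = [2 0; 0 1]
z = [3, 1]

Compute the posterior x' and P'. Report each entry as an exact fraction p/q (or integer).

x̄ = F·x = [-1, -10]
P̄ = F·P·Fᵀ + Q = [9 -4; -4 23]
y = z − H·x̄ = [33, 9]
S = H·P̄·Hᵀ + R = [209 93; 93 76]
K = P̄·Hᵀ·S⁻¹ = [1134/7235 -3482/7235; 2361/7235 62/7235]
x' = x̄ + K·y = [-1151/7235, 6121/7235]
P' = (I − K·H)·P̄ = [2119/7235 756/7235; 756/7235 1574/7235]

x' = [-1151/7235, 6121/7235]
P' = [2119/7235 756/7235; 756/7235 1574/7235]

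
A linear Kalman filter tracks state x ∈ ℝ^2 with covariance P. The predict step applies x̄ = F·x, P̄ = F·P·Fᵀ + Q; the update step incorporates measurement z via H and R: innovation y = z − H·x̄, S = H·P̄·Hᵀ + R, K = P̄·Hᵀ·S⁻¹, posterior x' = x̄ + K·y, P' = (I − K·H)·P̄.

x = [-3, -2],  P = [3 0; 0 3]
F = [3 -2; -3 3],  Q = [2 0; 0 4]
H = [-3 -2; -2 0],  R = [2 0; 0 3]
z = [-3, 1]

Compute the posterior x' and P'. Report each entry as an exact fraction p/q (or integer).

x' = [-61/137, 797/411]
P' = [498/685 -736/685; -736/685 12703/6165]

x̄ = F·x = [-5, 3]
P̄ = F·P·Fᵀ + Q = [41 -45; -45 58]
y = z − H·x̄ = [-12, -9]
S = H·P̄·Hᵀ + R = [63 66; 66 167]
K = P̄·Hᵀ·S⁻¹ = [-11/685 -332/685; -2767/6165 1472/2055]
x' = x̄ + K·y = [-61/137, 797/411]
P' = (I − K·H)·P̄ = [498/685 -736/685; -736/685 12703/6165]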